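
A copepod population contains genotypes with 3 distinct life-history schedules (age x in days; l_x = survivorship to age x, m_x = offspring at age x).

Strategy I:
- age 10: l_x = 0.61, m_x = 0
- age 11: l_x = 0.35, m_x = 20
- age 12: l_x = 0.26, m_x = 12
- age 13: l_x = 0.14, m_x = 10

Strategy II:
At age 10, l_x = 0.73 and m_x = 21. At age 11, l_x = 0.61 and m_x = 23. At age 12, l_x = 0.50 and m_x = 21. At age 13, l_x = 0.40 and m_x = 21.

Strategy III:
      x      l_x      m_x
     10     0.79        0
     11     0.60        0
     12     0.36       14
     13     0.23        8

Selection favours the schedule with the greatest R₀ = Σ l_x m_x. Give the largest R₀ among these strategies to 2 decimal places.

48.26

Strategy I: R₀ = 0.61×0 + 0.35×20 + 0.26×12 + 0.14×10 = 11.5200
Strategy II: R₀ = 0.73×21 + 0.61×23 + 0.50×21 + 0.40×21 = 48.2600
Strategy III: R₀ = 0.79×0 + 0.60×0 + 0.36×14 + 0.23×8 = 6.8800
Highest R₀: strategy II with 48.2600.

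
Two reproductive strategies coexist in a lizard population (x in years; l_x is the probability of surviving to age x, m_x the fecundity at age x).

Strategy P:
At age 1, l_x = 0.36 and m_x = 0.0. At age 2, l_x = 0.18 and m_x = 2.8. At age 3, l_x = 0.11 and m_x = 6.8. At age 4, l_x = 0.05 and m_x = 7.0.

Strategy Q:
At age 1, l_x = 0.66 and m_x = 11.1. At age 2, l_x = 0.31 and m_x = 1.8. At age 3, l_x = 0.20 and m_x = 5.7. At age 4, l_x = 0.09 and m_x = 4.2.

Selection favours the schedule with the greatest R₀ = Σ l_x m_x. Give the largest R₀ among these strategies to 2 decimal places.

9.40

Strategy P: R₀ = 0.36×0.0 + 0.18×2.8 + 0.11×6.8 + 0.05×7.0 = 1.6020
Strategy Q: R₀ = 0.66×11.1 + 0.31×1.8 + 0.20×5.7 + 0.09×4.2 = 9.4020
Highest R₀: strategy Q with 9.4020.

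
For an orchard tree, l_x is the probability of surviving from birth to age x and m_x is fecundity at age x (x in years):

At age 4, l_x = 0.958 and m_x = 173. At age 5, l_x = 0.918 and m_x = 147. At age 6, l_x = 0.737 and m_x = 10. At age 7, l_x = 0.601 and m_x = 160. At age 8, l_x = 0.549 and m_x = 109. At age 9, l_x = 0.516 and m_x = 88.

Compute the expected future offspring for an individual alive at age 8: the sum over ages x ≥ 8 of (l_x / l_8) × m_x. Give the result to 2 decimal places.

l_8 = 0.549. Conditional survival from age 8 to x is l_x / l_8.
  x=8: (0.549/0.549) × 109 = 109.0000
  x=9: (0.516/0.549) × 88 = 82.7104
Sum = 109.0000 + 82.7104 = 191.7104

191.71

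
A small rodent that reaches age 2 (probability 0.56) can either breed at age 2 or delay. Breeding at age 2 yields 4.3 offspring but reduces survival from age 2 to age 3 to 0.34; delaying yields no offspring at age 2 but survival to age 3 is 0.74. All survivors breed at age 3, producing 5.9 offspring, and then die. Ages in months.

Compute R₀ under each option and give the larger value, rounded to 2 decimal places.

breed at age 2: R₀ = 0.56 × (4.3 + 0.34 × 5.9) = 0.56 × 6.3060 = 3.5314
delay to age 3: R₀ = 0.56 × (0.74 × 5.9) = 0.56 × 4.3660 = 2.4450
Higher: breed at age 2 (3.5314).

3.53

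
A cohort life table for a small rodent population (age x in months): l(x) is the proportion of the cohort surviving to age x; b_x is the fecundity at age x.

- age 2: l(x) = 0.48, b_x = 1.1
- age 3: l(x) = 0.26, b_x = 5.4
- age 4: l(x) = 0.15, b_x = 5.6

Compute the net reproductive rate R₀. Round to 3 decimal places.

R₀ = Σ l(x) b_x:
  age 2: 0.48 × 1.1 = 0.5280
  age 3: 0.26 × 5.4 = 1.4040
  age 4: 0.15 × 5.6 = 0.8400
R₀ = 0.5280 + 1.4040 + 0.8400 = 2.7720

2.772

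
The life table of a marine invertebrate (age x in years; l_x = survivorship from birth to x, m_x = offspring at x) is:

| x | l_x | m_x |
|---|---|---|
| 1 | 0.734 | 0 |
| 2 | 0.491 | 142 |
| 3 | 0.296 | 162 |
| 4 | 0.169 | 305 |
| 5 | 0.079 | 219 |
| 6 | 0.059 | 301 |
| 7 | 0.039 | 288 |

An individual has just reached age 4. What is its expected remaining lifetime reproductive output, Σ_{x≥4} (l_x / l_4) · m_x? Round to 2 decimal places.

l_4 = 0.169. Conditional survival from age 4 to x is l_x / l_4.
  x=4: (0.169/0.169) × 305 = 305.0000
  x=5: (0.079/0.169) × 219 = 102.3728
  x=6: (0.059/0.169) × 301 = 105.0828
  x=7: (0.039/0.169) × 288 = 66.4615
Sum = 305.0000 + 102.3728 + 105.0828 + 66.4615 = 578.9172

578.92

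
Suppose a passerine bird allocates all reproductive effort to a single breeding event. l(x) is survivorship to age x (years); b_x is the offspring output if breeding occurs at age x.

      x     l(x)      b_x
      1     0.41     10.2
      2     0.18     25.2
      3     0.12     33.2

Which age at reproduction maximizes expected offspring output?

2

Expected offspring if breeding at age x = l(x) × b_x:
  age 1: 0.41 × 10.2 = 4.182
  age 2: 0.18 × 25.2 = 4.536
  age 3: 0.12 × 33.2 = 3.984
Maximum at age 2 (4.536).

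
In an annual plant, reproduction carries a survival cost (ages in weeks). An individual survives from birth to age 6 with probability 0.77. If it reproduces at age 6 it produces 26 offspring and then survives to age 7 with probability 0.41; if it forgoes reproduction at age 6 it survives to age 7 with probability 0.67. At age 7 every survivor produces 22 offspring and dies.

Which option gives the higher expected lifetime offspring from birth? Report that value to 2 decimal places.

breed at age 6: R₀ = 0.77 × (26 + 0.41 × 22) = 0.77 × 35.0200 = 26.9654
delay to age 7: R₀ = 0.77 × (0.67 × 22) = 0.77 × 14.7400 = 11.3498
Higher: breed at age 6 (26.9654).

26.97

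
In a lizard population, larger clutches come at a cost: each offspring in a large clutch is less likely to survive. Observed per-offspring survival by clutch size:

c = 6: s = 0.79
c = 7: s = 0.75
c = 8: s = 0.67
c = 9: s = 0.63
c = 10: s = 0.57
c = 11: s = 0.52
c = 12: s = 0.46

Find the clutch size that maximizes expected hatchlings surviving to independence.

Expected hatchlings surviving to independence = c × s(c):
  c=6: 6 × 0.79 = 4.740
  c=7: 7 × 0.75 = 5.250
  c=8: 8 × 0.67 = 5.360
  c=9: 9 × 0.63 = 5.670
  c=10: 10 × 0.57 = 5.700
  c=11: 11 × 0.52 = 5.720
  c=12: 12 × 0.46 = 5.520
Maximum at c = 11 (5.720 hatchlings surviving to independence).

11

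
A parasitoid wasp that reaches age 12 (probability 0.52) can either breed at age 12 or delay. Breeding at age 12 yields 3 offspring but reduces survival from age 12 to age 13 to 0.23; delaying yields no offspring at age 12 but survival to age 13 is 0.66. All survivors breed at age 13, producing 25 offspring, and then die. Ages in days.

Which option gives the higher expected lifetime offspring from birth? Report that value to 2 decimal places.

breed at age 12: R₀ = 0.52 × (3 + 0.23 × 25) = 0.52 × 8.7500 = 4.5500
delay to age 13: R₀ = 0.52 × (0.66 × 25) = 0.52 × 16.5000 = 8.5800
Higher: delay to age 13 (8.5800).

8.58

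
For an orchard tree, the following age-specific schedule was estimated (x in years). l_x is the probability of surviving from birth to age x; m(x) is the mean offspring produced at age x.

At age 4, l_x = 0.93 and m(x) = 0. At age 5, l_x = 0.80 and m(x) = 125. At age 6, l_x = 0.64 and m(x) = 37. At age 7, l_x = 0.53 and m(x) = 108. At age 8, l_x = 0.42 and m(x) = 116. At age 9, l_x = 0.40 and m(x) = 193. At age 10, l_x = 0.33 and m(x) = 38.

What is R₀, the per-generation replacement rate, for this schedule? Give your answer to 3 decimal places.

319.380

R₀ = Σ l_x m(x):
  age 4: 0.93 × 0 = 0.0000
  age 5: 0.80 × 125 = 100.0000
  age 6: 0.64 × 37 = 23.6800
  age 7: 0.53 × 108 = 57.2400
  age 8: 0.42 × 116 = 48.7200
  age 9: 0.40 × 193 = 77.2000
  age 10: 0.33 × 38 = 12.5400
R₀ = 0.0000 + 100.0000 + 23.6800 + 57.2400 + 48.7200 + 77.2000 + 12.5400 = 319.3800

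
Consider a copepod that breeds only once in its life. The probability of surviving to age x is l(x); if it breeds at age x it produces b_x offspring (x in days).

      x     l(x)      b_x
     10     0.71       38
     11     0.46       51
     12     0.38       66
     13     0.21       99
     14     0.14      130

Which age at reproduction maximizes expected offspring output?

Expected offspring if breeding at age x = l(x) × b_x:
  age 10: 0.71 × 38 = 26.980
  age 11: 0.46 × 51 = 23.460
  age 12: 0.38 × 66 = 25.080
  age 13: 0.21 × 99 = 20.790
  age 14: 0.14 × 130 = 18.200
Maximum at age 10 (26.980).

10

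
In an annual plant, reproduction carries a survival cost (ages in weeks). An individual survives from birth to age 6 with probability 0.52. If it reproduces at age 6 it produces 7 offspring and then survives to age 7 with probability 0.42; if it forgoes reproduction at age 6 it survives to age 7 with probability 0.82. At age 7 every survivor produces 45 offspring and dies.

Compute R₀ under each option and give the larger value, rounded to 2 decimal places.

19.19

breed at age 6: R₀ = 0.52 × (7 + 0.42 × 45) = 0.52 × 25.9000 = 13.4680
delay to age 7: R₀ = 0.52 × (0.82 × 45) = 0.52 × 36.9000 = 19.1880
Higher: delay to age 7 (19.1880).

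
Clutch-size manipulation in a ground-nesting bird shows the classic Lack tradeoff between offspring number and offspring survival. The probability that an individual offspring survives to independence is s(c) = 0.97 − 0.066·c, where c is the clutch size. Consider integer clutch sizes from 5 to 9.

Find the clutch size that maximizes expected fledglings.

Expected fledglings = c × s(c):
  c=5: 5 × 0.640 = 3.200
  c=6: 6 × 0.574 = 3.444
  c=7: 7 × 0.508 = 3.556
  c=8: 8 × 0.442 = 3.536
  c=9: 9 × 0.376 = 3.384
Maximum at c = 7 (3.556 fledglings).

7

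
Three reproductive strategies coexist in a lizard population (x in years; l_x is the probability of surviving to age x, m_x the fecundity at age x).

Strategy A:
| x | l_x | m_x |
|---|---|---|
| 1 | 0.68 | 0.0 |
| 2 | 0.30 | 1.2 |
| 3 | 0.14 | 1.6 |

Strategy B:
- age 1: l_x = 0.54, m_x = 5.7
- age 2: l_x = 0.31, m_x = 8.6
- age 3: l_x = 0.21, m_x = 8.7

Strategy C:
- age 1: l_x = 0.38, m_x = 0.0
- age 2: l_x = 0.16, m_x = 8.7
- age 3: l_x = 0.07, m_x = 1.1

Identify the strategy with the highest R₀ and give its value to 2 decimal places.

Strategy A: R₀ = 0.68×0.0 + 0.30×1.2 + 0.14×1.6 = 0.5840
Strategy B: R₀ = 0.54×5.7 + 0.31×8.6 + 0.21×8.7 = 7.5710
Strategy C: R₀ = 0.38×0.0 + 0.16×8.7 + 0.07×1.1 = 1.4690
Highest R₀: strategy B with 7.5710.

7.57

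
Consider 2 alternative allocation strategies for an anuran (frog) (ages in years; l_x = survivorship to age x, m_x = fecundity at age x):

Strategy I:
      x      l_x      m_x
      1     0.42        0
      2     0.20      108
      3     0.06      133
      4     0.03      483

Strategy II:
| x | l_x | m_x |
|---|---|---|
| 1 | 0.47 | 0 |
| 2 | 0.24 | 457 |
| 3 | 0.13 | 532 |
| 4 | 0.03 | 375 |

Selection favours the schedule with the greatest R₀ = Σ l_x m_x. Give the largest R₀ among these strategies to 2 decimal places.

190.09

Strategy I: R₀ = 0.42×0 + 0.20×108 + 0.06×133 + 0.03×483 = 44.0700
Strategy II: R₀ = 0.47×0 + 0.24×457 + 0.13×532 + 0.03×375 = 190.0900
Highest R₀: strategy II with 190.0900.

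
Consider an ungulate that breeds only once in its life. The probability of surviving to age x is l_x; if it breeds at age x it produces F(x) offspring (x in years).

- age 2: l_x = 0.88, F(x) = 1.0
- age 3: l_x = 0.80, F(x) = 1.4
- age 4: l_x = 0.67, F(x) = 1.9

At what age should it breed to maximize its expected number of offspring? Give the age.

Expected offspring if breeding at age x = l_x × F(x):
  age 2: 0.88 × 1.0 = 0.880
  age 3: 0.80 × 1.4 = 1.120
  age 4: 0.67 × 1.9 = 1.273
Maximum at age 4 (1.273).

4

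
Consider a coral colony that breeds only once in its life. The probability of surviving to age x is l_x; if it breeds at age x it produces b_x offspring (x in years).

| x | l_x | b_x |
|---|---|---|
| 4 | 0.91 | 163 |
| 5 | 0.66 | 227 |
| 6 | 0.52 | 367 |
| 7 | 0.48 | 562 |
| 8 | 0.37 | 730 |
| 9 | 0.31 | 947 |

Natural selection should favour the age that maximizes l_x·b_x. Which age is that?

Expected offspring if breeding at age x = l_x × b_x:
  age 4: 0.91 × 163 = 148.330
  age 5: 0.66 × 227 = 149.820
  age 6: 0.52 × 367 = 190.840
  age 7: 0.48 × 562 = 269.760
  age 8: 0.37 × 730 = 270.100
  age 9: 0.31 × 947 = 293.570
Maximum at age 9 (293.570).

9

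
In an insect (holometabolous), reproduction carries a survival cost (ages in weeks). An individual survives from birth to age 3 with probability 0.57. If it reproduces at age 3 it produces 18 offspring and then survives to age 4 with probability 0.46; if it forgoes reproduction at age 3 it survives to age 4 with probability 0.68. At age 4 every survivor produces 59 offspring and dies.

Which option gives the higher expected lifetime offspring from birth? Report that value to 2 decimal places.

25.73

breed at age 3: R₀ = 0.57 × (18 + 0.46 × 59) = 0.57 × 45.1400 = 25.7298
delay to age 4: R₀ = 0.57 × (0.68 × 59) = 0.57 × 40.1200 = 22.8684
Higher: breed at age 3 (25.7298).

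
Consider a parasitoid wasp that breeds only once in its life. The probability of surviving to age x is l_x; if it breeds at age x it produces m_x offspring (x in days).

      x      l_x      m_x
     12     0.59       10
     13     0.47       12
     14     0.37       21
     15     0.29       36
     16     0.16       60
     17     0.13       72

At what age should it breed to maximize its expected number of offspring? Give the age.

15

Expected offspring if breeding at age x = l_x × m_x:
  age 12: 0.59 × 10 = 5.900
  age 13: 0.47 × 12 = 5.640
  age 14: 0.37 × 21 = 7.770
  age 15: 0.29 × 36 = 10.440
  age 16: 0.16 × 60 = 9.600
  age 17: 0.13 × 72 = 9.360
Maximum at age 15 (10.440).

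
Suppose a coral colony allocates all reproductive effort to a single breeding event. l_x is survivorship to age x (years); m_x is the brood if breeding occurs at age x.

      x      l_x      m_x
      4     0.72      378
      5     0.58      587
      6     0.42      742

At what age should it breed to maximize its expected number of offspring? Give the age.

5

Expected offspring if breeding at age x = l_x × m_x:
  age 4: 0.72 × 378 = 272.160
  age 5: 0.58 × 587 = 340.460
  age 6: 0.42 × 742 = 311.640
Maximum at age 5 (340.460).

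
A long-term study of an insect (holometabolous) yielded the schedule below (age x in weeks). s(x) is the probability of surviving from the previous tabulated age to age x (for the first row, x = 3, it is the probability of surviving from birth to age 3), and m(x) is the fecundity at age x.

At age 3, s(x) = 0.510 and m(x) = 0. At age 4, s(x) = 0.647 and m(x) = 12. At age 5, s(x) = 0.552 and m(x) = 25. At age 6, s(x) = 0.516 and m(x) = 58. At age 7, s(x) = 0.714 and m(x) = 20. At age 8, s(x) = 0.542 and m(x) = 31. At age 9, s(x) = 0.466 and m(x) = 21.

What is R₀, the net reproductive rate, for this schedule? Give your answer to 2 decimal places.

16.79

Survivorship from birth: l_x = s_3·s_4·…·s_x.
  l_3 = 0.51000
  l_4 = 0.32997
  l_5 = 0.18214
  l_6 = 0.09399
  l_7 = 0.06711
  l_8 = 0.03637
  l_9 = 0.01695
R₀ = Σ l_x m(x):
  age 3: 0.51000 × 0 = 0.0000
  age 4: 0.32997 × 12 = 3.9596
  age 5: 0.18214 × 25 = 4.5535
  age 6: 0.09399 × 58 = 5.4514
  age 7: 0.06711 × 20 = 1.3422
  age 8: 0.03637 × 31 = 1.1275
  age 9: 0.01695 × 21 = 0.3559
R₀ = 0.0000 + 3.9596 + 4.5535 + 5.4514 + 1.3422 + 1.1275 + 0.3559 = 16.7902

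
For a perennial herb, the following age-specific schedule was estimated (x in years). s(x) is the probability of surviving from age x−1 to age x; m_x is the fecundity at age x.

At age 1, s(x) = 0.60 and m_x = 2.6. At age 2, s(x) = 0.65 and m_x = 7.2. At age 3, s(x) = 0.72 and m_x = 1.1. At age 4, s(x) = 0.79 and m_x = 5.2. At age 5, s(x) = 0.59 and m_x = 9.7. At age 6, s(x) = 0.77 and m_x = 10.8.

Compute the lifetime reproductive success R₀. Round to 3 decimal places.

8.188

Survivorship from birth: l_x = s_1·s_2·…·s_x.
  l_1 = 0.60000
  l_2 = 0.39000
  l_3 = 0.28080
  l_4 = 0.22183
  l_5 = 0.13088
  l_6 = 0.10078
R₀ = Σ l_x m_x:
  age 1: 0.60000 × 2.6 = 1.5600
  age 2: 0.39000 × 7.2 = 2.8080
  age 3: 0.28080 × 1.1 = 0.3089
  age 4: 0.22183 × 5.2 = 1.1535
  age 5: 0.13088 × 9.7 = 1.2695
  age 6: 0.10078 × 10.8 = 1.0884
R₀ = 1.5600 + 2.8080 + 0.3089 + 1.1535 + 1.2695 + 1.0884 = 8.1884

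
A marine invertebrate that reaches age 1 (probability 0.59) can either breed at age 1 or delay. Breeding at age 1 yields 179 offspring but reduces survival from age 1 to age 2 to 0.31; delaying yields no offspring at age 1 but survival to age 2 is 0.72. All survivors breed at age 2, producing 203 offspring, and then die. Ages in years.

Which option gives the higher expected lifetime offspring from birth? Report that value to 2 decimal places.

breed at age 1: R₀ = 0.59 × (179 + 0.31 × 203) = 0.59 × 241.9300 = 142.7387
delay to age 2: R₀ = 0.59 × (0.72 × 203) = 0.59 × 146.1600 = 86.2344
Higher: breed at age 1 (142.7387).

142.74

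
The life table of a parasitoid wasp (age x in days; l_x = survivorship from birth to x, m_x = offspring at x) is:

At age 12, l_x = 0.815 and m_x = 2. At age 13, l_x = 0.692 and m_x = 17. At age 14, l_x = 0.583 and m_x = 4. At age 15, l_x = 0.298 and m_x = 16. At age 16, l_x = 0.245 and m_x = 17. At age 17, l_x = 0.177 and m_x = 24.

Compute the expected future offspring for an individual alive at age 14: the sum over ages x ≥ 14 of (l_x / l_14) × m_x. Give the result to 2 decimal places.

26.61

l_14 = 0.583. Conditional survival from age 14 to x is l_x / l_14.
  x=14: (0.583/0.583) × 4 = 4.0000
  x=15: (0.298/0.583) × 16 = 8.1784
  x=16: (0.245/0.583) × 17 = 7.1441
  x=17: (0.177/0.583) × 24 = 7.2864
Sum = 4.0000 + 8.1784 + 7.1441 + 7.2864 = 26.6089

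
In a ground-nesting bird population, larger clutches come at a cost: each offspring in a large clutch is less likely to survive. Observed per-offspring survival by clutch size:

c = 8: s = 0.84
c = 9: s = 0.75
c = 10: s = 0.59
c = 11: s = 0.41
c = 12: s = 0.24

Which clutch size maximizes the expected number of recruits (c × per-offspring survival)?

9

Expected recruits = c × s(c):
  c=8: 8 × 0.84 = 6.720
  c=9: 9 × 0.75 = 6.750
  c=10: 10 × 0.59 = 5.900
  c=11: 11 × 0.41 = 4.510
  c=12: 12 × 0.24 = 2.880
Maximum at c = 9 (6.750 recruits).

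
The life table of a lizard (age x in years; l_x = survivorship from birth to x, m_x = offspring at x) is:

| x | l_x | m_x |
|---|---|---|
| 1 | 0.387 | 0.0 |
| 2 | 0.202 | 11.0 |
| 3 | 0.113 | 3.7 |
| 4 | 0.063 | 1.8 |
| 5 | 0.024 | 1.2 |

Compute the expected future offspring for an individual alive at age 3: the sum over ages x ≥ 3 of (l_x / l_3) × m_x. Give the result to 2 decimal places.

4.96

l_3 = 0.113. Conditional survival from age 3 to x is l_x / l_3.
  x=3: (0.113/0.113) × 3.7 = 3.7000
  x=4: (0.063/0.113) × 1.8 = 1.0035
  x=5: (0.024/0.113) × 1.2 = 0.2549
Sum = 3.7000 + 1.0035 + 0.2549 = 4.9584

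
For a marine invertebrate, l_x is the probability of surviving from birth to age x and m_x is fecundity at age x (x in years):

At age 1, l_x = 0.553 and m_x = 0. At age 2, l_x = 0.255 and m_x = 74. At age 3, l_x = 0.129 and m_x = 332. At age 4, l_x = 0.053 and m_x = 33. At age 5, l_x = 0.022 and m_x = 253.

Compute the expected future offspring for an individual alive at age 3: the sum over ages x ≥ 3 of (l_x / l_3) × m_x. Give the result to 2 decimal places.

388.71

l_3 = 0.129. Conditional survival from age 3 to x is l_x / l_3.
  x=3: (0.129/0.129) × 332 = 332.0000
  x=4: (0.053/0.129) × 33 = 13.5581
  x=5: (0.022/0.129) × 253 = 43.1473
Sum = 332.0000 + 13.5581 + 43.1473 = 388.7054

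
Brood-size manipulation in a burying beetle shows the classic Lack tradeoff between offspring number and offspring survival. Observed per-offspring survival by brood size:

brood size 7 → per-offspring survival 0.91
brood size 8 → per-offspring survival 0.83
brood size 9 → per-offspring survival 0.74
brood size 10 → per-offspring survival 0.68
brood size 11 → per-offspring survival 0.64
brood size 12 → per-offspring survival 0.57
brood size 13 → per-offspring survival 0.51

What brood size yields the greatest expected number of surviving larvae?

Expected surviving larvae = c × s(c):
  c=7: 7 × 0.91 = 6.370
  c=8: 8 × 0.83 = 6.640
  c=9: 9 × 0.74 = 6.660
  c=10: 10 × 0.68 = 6.800
  c=11: 11 × 0.64 = 7.040
  c=12: 12 × 0.57 = 6.840
  c=13: 13 × 0.51 = 6.630
Maximum at c = 11 (7.040 surviving larvae).

11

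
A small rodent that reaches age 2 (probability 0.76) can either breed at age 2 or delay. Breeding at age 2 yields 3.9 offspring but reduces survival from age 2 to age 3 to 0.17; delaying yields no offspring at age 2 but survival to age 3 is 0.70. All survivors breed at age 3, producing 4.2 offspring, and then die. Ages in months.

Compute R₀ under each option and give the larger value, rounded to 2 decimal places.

3.51

breed at age 2: R₀ = 0.76 × (3.9 + 0.17 × 4.2) = 0.76 × 4.6140 = 3.5066
delay to age 3: R₀ = 0.76 × (0.70 × 4.2) = 0.76 × 2.9400 = 2.2344
Higher: breed at age 2 (3.5066).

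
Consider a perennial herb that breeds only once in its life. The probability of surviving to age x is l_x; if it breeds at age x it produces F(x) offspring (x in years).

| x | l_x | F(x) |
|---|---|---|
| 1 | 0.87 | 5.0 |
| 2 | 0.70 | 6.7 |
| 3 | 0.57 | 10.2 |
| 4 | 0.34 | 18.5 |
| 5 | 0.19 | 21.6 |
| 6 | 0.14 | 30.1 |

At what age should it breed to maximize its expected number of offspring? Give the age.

4

Expected offspring if breeding at age x = l_x × F(x):
  age 1: 0.87 × 5.0 = 4.350
  age 2: 0.70 × 6.7 = 4.690
  age 3: 0.57 × 10.2 = 5.814
  age 4: 0.34 × 18.5 = 6.290
  age 5: 0.19 × 21.6 = 4.104
  age 6: 0.14 × 30.1 = 4.214
Maximum at age 4 (6.290).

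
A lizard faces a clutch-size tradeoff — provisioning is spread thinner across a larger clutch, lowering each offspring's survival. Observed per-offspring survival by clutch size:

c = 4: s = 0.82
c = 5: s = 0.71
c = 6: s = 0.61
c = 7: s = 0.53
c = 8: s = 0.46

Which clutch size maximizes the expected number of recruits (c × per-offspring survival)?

7

Expected recruits = c × s(c):
  c=4: 4 × 0.82 = 3.280
  c=5: 5 × 0.71 = 3.550
  c=6: 6 × 0.61 = 3.660
  c=7: 7 × 0.53 = 3.710
  c=8: 8 × 0.46 = 3.680
Maximum at c = 7 (3.710 recruits).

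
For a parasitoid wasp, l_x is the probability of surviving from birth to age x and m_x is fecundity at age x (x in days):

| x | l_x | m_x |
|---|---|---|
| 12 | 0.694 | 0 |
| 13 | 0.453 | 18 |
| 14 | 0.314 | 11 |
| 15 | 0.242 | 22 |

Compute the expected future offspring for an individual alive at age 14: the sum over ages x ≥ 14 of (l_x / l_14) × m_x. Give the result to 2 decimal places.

l_14 = 0.314. Conditional survival from age 14 to x is l_x / l_14.
  x=14: (0.314/0.314) × 11 = 11.0000
  x=15: (0.242/0.314) × 22 = 16.9554
Sum = 11.0000 + 16.9554 = 27.9554

27.96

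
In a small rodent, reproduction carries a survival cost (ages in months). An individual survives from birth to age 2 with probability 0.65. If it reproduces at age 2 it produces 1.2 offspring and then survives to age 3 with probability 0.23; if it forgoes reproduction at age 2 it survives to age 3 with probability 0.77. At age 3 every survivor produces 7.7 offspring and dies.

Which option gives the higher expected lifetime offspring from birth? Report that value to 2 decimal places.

3.85

breed at age 2: R₀ = 0.65 × (1.2 + 0.23 × 7.7) = 0.65 × 2.9710 = 1.9312
delay to age 3: R₀ = 0.65 × (0.77 × 7.7) = 0.65 × 5.9290 = 3.8539
Higher: delay to age 3 (3.8539).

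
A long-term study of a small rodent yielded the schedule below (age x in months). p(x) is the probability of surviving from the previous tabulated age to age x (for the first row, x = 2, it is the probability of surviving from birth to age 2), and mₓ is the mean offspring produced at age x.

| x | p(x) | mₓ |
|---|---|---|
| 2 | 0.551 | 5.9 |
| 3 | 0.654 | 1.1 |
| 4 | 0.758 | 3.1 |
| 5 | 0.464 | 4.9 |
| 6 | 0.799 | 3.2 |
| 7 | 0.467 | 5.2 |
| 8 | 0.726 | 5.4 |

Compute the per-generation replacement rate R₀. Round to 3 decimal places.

5.870

Survivorship from birth: l_x = p_2·p_3·…·p_x.
  l_2 = 0.55100
  l_3 = 0.36035
  l_4 = 0.27315
  l_5 = 0.12674
  l_6 = 0.10127
  l_7 = 0.04729
  l_8 = 0.03433
R₀ = Σ l_x mₓ:
  age 2: 0.55100 × 5.9 = 3.2509
  age 3: 0.36035 × 1.1 = 0.3964
  age 4: 0.27315 × 3.1 = 0.8468
  age 5: 0.12674 × 4.9 = 0.6210
  age 6: 0.10127 × 3.2 = 0.3241
  age 7: 0.04729 × 5.2 = 0.2459
  age 8: 0.03433 × 5.4 = 0.1854
R₀ = 3.2509 + 0.3964 + 0.8468 + 0.6210 + 0.3241 + 0.2459 + 0.1854 = 5.8704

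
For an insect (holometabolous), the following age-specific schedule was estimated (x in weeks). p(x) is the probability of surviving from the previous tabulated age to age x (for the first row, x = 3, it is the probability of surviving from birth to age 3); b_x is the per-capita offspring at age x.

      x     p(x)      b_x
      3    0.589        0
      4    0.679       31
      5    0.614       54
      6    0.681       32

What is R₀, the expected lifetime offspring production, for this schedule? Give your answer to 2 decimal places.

31.01

Survivorship from birth: l_x = p_3·p_4·…·p_x.
  l_3 = 0.58900
  l_4 = 0.39993
  l_5 = 0.24556
  l_6 = 0.16722
R₀ = Σ l_x b_x:
  age 3: 0.58900 × 0 = 0.0000
  age 4: 0.39993 × 31 = 12.3978
  age 5: 0.24556 × 54 = 13.2602
  age 6: 0.16722 × 32 = 5.3510
R₀ = 0.0000 + 12.3978 + 13.2602 + 5.3510 = 31.0091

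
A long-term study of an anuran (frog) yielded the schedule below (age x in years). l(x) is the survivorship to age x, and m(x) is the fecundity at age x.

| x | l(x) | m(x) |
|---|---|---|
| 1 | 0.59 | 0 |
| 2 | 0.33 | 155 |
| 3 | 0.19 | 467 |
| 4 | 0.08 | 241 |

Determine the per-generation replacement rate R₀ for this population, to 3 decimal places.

159.160

R₀ = Σ l(x) m(x):
  age 1: 0.59 × 0 = 0.0000
  age 2: 0.33 × 155 = 51.1500
  age 3: 0.19 × 467 = 88.7300
  age 4: 0.08 × 241 = 19.2800
R₀ = 0.0000 + 51.1500 + 88.7300 + 19.2800 = 159.1600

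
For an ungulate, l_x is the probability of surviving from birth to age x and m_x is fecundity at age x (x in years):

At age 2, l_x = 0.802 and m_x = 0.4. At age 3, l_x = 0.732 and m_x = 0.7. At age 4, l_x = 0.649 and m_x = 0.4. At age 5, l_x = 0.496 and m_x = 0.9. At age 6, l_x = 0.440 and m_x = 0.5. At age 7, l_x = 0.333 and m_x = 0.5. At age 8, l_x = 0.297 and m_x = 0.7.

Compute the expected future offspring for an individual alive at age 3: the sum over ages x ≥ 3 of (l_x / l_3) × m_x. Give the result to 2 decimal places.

l_3 = 0.732. Conditional survival from age 3 to x is l_x / l_3.
  x=3: (0.732/0.732) × 0.7 = 0.7000
  x=4: (0.649/0.732) × 0.4 = 0.3546
  x=5: (0.496/0.732) × 0.9 = 0.6098
  x=6: (0.440/0.732) × 0.5 = 0.3005
  x=7: (0.333/0.732) × 0.5 = 0.2275
  x=8: (0.297/0.732) × 0.7 = 0.2840
Sum = 0.7000 + 0.3546 + 0.6098 + 0.3005 + 0.2275 + 0.2840 = 2.4765

2.48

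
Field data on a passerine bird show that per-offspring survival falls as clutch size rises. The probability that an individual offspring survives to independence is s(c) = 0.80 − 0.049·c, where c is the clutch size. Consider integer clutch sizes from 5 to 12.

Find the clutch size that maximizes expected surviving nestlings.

Expected surviving nestlings = c × s(c):
  c=5: 5 × 0.555 = 2.775
  c=6: 6 × 0.506 = 3.036
  c=7: 7 × 0.457 = 3.199
  c=8: 8 × 0.408 = 3.264
  c=9: 9 × 0.359 = 3.231
  c=10: 10 × 0.310 = 3.100
  c=11: 11 × 0.261 = 2.871
  c=12: 12 × 0.212 = 2.544
Maximum at c = 8 (3.264 surviving nestlings).

8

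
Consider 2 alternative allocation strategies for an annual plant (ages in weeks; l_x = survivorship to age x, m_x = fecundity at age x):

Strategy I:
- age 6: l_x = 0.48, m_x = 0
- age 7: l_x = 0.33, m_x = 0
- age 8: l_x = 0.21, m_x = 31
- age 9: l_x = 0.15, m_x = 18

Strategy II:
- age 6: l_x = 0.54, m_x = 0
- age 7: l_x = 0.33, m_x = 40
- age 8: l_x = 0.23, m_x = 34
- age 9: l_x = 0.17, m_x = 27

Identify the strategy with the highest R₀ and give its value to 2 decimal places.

25.61

Strategy I: R₀ = 0.48×0 + 0.33×0 + 0.21×31 + 0.15×18 = 9.2100
Strategy II: R₀ = 0.54×0 + 0.33×40 + 0.23×34 + 0.17×27 = 25.6100
Highest R₀: strategy II with 25.6100.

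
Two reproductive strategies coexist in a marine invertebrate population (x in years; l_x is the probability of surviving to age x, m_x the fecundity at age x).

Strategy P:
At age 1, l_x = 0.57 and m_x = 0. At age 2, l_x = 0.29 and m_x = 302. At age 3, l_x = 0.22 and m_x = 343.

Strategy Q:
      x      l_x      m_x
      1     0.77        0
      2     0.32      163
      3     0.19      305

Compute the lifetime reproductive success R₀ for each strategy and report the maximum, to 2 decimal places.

Strategy P: R₀ = 0.57×0 + 0.29×302 + 0.22×343 = 163.0400
Strategy Q: R₀ = 0.77×0 + 0.32×163 + 0.19×305 = 110.1100
Highest R₀: strategy P with 163.0400.

163.04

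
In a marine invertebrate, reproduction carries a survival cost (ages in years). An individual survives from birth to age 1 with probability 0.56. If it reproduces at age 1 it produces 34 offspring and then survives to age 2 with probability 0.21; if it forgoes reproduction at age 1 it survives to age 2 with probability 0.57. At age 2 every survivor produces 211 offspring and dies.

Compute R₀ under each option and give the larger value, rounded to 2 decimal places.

breed at age 1: R₀ = 0.56 × (34 + 0.21 × 211) = 0.56 × 78.3100 = 43.8536
delay to age 2: R₀ = 0.56 × (0.57 × 211) = 0.56 × 120.2700 = 67.3512
Higher: delay to age 2 (67.3512).

67.35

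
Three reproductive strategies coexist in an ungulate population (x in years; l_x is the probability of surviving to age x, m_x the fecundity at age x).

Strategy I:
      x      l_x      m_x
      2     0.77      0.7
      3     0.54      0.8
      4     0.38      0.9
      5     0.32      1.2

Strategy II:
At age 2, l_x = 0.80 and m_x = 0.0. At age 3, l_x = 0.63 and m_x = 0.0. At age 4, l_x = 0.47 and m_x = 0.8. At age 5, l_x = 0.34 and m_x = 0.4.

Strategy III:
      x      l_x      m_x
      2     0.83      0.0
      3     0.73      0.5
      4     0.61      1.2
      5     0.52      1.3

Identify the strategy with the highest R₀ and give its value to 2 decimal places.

Strategy I: R₀ = 0.77×0.7 + 0.54×0.8 + 0.38×0.9 + 0.32×1.2 = 1.6970
Strategy II: R₀ = 0.80×0.0 + 0.63×0.0 + 0.47×0.8 + 0.34×0.4 = 0.5120
Strategy III: R₀ = 0.83×0.0 + 0.73×0.5 + 0.61×1.2 + 0.52×1.3 = 1.7730
Highest R₀: strategy III with 1.7730.

1.77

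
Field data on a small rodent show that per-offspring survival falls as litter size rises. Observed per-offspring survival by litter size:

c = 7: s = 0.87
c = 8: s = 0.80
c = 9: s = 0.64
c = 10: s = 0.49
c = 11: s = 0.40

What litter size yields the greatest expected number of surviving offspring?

Expected surviving offspring = c × s(c):
  c=7: 7 × 0.87 = 6.090
  c=8: 8 × 0.80 = 6.400
  c=9: 9 × 0.64 = 5.760
  c=10: 10 × 0.49 = 4.900
  c=11: 11 × 0.40 = 4.400
Maximum at c = 8 (6.400 surviving offspring).

8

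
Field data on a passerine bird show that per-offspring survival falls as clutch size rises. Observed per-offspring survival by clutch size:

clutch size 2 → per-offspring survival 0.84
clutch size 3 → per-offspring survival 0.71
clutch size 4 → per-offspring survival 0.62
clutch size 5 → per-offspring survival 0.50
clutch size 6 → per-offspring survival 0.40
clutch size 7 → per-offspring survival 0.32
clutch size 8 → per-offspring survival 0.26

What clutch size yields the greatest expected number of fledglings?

Expected fledglings = c × s(c):
  c=2: 2 × 0.84 = 1.680
  c=3: 3 × 0.71 = 2.130
  c=4: 4 × 0.62 = 2.480
  c=5: 5 × 0.50 = 2.500
  c=6: 6 × 0.40 = 2.400
  c=7: 7 × 0.32 = 2.240
  c=8: 8 × 0.26 = 2.080
Maximum at c = 5 (2.500 fledglings).

5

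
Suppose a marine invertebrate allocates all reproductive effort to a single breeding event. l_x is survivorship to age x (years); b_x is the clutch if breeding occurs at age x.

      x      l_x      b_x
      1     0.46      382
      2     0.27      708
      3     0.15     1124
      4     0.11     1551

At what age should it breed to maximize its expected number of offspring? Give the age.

Expected offspring if breeding at age x = l_x × b_x:
  age 1: 0.46 × 382 = 175.720
  age 2: 0.27 × 708 = 191.160
  age 3: 0.15 × 1124 = 168.600
  age 4: 0.11 × 1551 = 170.610
Maximum at age 2 (191.160).

2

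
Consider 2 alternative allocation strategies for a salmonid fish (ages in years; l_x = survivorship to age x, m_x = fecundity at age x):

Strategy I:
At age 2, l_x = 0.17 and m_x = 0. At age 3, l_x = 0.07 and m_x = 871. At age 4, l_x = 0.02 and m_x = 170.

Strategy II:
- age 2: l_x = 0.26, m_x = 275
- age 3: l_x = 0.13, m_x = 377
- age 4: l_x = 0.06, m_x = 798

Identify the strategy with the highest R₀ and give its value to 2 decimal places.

Strategy I: R₀ = 0.17×0 + 0.07×871 + 0.02×170 = 64.3700
Strategy II: R₀ = 0.26×275 + 0.13×377 + 0.06×798 = 168.3900
Highest R₀: strategy II with 168.3900.

168.39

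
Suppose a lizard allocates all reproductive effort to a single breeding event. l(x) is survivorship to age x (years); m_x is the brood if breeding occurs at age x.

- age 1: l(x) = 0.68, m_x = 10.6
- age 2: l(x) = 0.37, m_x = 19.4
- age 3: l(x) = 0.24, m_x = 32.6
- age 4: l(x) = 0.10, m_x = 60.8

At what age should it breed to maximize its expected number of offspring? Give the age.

3

Expected offspring if breeding at age x = l(x) × m_x:
  age 1: 0.68 × 10.6 = 7.208
  age 2: 0.37 × 19.4 = 7.178
  age 3: 0.24 × 32.6 = 7.824
  age 4: 0.10 × 60.8 = 6.080
Maximum at age 3 (7.824).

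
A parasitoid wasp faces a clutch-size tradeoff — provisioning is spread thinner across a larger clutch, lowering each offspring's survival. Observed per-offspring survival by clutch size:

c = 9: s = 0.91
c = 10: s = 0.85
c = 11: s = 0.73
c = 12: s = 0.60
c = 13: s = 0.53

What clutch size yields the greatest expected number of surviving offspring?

Expected surviving offspring = c × s(c):
  c=9: 9 × 0.91 = 8.190
  c=10: 10 × 0.85 = 8.500
  c=11: 11 × 0.73 = 8.030
  c=12: 12 × 0.60 = 7.200
  c=13: 13 × 0.53 = 6.890
Maximum at c = 10 (8.500 surviving offspring).

10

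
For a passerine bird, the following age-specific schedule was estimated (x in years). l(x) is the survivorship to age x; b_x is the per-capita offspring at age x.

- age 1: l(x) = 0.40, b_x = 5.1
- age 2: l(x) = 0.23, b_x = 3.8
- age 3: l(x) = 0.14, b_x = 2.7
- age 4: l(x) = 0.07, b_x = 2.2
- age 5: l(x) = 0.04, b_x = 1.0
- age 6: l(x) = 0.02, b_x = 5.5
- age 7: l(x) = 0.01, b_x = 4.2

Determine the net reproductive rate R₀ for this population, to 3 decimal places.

R₀ = Σ l(x) b_x:
  age 1: 0.40 × 5.1 = 2.0400
  age 2: 0.23 × 3.8 = 0.8740
  age 3: 0.14 × 2.7 = 0.3780
  age 4: 0.07 × 2.2 = 0.1540
  age 5: 0.04 × 1.0 = 0.0400
  age 6: 0.02 × 5.5 = 0.1100
  age 7: 0.01 × 4.2 = 0.0420
R₀ = 2.0400 + 0.8740 + 0.3780 + 0.1540 + 0.0400 + 0.1100 + 0.0420 = 3.6380

3.638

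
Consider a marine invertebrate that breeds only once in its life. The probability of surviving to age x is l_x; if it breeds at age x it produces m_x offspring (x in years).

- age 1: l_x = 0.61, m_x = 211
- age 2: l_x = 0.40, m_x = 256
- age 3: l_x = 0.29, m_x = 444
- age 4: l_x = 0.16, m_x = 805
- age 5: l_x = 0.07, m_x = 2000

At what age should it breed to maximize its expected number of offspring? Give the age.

5

Expected offspring if breeding at age x = l_x × m_x:
  age 1: 0.61 × 211 = 128.710
  age 2: 0.40 × 256 = 102.400
  age 3: 0.29 × 444 = 128.760
  age 4: 0.16 × 805 = 128.800
  age 5: 0.07 × 2000 = 140.000
Maximum at age 5 (140.000).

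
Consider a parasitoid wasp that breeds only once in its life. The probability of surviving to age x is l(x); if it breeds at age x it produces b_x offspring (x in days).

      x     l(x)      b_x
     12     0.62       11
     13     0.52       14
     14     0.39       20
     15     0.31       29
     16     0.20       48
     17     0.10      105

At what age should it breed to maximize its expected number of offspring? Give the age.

Expected offspring if breeding at age x = l(x) × b_x:
  age 12: 0.62 × 11 = 6.820
  age 13: 0.52 × 14 = 7.280
  age 14: 0.39 × 20 = 7.800
  age 15: 0.31 × 29 = 8.990
  age 16: 0.20 × 48 = 9.600
  age 17: 0.10 × 105 = 10.500
Maximum at age 17 (10.500).

17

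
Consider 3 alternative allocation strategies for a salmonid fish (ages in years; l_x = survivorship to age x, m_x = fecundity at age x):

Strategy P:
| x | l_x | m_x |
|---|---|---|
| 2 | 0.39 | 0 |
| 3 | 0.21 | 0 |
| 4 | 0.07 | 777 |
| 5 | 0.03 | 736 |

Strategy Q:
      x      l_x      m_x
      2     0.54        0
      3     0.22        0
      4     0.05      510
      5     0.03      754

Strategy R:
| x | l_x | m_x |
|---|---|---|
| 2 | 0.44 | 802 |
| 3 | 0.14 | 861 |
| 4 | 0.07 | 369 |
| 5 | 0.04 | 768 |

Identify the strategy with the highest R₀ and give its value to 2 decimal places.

529.97

Strategy P: R₀ = 0.39×0 + 0.21×0 + 0.07×777 + 0.03×736 = 76.4700
Strategy Q: R₀ = 0.54×0 + 0.22×0 + 0.05×510 + 0.03×754 = 48.1200
Strategy R: R₀ = 0.44×802 + 0.14×861 + 0.07×369 + 0.04×768 = 529.9700
Highest R₀: strategy R with 529.9700.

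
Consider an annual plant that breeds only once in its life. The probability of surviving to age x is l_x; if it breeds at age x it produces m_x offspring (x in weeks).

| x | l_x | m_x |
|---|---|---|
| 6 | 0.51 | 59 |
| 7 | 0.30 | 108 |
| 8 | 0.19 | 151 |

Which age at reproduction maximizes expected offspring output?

Expected offspring if breeding at age x = l_x × m_x:
  age 6: 0.51 × 59 = 30.090
  age 7: 0.30 × 108 = 32.400
  age 8: 0.19 × 151 = 28.690
Maximum at age 7 (32.400).

7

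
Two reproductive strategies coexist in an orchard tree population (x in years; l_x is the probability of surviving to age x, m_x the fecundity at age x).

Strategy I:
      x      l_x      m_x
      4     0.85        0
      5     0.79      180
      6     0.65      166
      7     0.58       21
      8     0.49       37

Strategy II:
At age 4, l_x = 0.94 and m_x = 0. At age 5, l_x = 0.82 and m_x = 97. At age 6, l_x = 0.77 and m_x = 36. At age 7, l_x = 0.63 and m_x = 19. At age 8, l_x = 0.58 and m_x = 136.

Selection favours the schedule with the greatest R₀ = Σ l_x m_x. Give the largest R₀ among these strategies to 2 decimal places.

Strategy I: R₀ = 0.85×0 + 0.79×180 + 0.65×166 + 0.58×21 + 0.49×37 = 280.4100
Strategy II: R₀ = 0.94×0 + 0.82×97 + 0.77×36 + 0.63×19 + 0.58×136 = 198.1100
Highest R₀: strategy I with 280.4100.

280.41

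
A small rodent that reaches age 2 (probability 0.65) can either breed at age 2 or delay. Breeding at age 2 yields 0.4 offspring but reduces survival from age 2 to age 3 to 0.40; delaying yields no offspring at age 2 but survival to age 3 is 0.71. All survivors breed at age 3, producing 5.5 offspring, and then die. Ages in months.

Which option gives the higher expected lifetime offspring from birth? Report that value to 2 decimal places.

breed at age 2: R₀ = 0.65 × (0.4 + 0.40 × 5.5) = 0.65 × 2.6000 = 1.6900
delay to age 3: R₀ = 0.65 × (0.71 × 5.5) = 0.65 × 3.9050 = 2.5383
Higher: delay to age 3 (2.5383).

2.54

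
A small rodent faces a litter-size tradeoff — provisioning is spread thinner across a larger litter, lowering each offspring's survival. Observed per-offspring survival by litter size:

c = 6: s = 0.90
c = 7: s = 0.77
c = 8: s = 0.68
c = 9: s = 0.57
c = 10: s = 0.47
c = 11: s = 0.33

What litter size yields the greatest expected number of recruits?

Expected recruits = c × s(c):
  c=6: 6 × 0.90 = 5.400
  c=7: 7 × 0.77 = 5.390
  c=8: 8 × 0.68 = 5.440
  c=9: 9 × 0.57 = 5.130
  c=10: 10 × 0.47 = 4.700
  c=11: 11 × 0.33 = 3.630
Maximum at c = 8 (5.440 recruits).

8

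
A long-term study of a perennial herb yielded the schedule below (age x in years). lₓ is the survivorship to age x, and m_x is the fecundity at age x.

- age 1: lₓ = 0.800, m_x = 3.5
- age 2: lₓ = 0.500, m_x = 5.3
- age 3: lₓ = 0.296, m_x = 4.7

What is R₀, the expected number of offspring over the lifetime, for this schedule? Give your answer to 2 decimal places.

6.84

R₀ = Σ lₓ m_x:
  age 1: 0.800 × 3.5 = 2.8000
  age 2: 0.500 × 5.3 = 2.6500
  age 3: 0.296 × 4.7 = 1.3912
R₀ = 2.8000 + 2.6500 + 1.3912 = 6.8412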